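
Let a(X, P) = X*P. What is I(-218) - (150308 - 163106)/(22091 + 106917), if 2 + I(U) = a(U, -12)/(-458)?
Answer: -112448693/14771416 ≈ -7.6126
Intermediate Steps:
a(X, P) = P*X
I(U) = -2 + 6*U/229 (I(U) = -2 - 12*U/(-458) = -2 - 12*U*(-1/458) = -2 + 6*U/229)
I(-218) - (150308 - 163106)/(22091 + 106917) = (-2 + (6/229)*(-218)) - (150308 - 163106)/(22091 + 106917) = (-2 - 1308/229) - (-12798)/129008 = -1766/229 - (-12798)/129008 = -1766/229 - 1*(-6399/64504) = -1766/229 + 6399/64504 = -112448693/14771416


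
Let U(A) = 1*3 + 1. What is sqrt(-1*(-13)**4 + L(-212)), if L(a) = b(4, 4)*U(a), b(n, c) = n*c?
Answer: I*sqrt(28497) ≈ 168.81*I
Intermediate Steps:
U(A) = 4 (U(A) = 3 + 1 = 4)
b(n, c) = c*n
L(a) = 64 (L(a) = (4*4)*4 = 16*4 = 64)
sqrt(-1*(-13)**4 + L(-212)) = sqrt(-1*(-13)**4 + 64) = sqrt(-1*28561 + 64) = sqrt(-28561 + 64) = sqrt(-28497) = I*sqrt(28497)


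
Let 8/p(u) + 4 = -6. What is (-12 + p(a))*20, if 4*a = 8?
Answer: -256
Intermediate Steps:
a = 2 (a = (¼)*8 = 2)
p(u) = -⅘ (p(u) = 8/(-4 - 6) = 8/(-10) = 8*(-⅒) = -⅘)
(-12 + p(a))*20 = (-12 - ⅘)*20 = -64/5*20 = -256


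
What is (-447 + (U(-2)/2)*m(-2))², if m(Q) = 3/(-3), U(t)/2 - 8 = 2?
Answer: 208849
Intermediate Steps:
U(t) = 20 (U(t) = 16 + 2*2 = 16 + 4 = 20)
m(Q) = -1 (m(Q) = 3*(-⅓) = -1)
(-447 + (U(-2)/2)*m(-2))² = (-447 + (20/2)*(-1))² = (-447 + ((½)*20)*(-1))² = (-447 + 10*(-1))² = (-447 - 10)² = (-457)² = 208849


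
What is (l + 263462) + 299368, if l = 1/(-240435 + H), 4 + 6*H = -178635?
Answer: 912487574664/1621249 ≈ 5.6283e+5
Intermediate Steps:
H = -178639/6 (H = -2/3 + (1/6)*(-178635) = -2/3 - 59545/2 = -178639/6 ≈ -29773.)
l = -6/1621249 (l = 1/(-240435 - 178639/6) = 1/(-1621249/6) = -6/1621249 ≈ -3.7009e-6)
(l + 263462) + 299368 = (-6/1621249 + 263462) + 299368 = 427137504032/1621249 + 299368 = 912487574664/1621249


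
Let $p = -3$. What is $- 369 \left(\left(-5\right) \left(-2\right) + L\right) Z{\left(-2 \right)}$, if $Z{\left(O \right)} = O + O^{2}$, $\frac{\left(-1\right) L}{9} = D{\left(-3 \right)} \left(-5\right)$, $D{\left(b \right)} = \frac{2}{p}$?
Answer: $14760$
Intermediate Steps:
$D{\left(b \right)} = - \frac{2}{3}$ ($D{\left(b \right)} = \frac{2}{-3} = 2 \left(- \frac{1}{3}\right) = - \frac{2}{3}$)
$L = -30$ ($L = - 9 \left(\left(- \frac{2}{3}\right) \left(-5\right)\right) = \left(-9\right) \frac{10}{3} = -30$)
$- 369 \left(\left(-5\right) \left(-2\right) + L\right) Z{\left(-2 \right)} = - 369 \left(\left(-5\right) \left(-2\right) - 30\right) \left(- 2 \left(1 - 2\right)\right) = - 369 \left(10 - 30\right) \left(\left(-2\right) \left(-1\right)\right) = - 369 \left(\left(-20\right) 2\right) = \left(-369\right) \left(-40\right) = 14760$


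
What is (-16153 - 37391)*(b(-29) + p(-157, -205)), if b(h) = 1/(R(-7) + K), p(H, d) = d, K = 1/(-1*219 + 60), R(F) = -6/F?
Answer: 10335169968/947 ≈ 1.0914e+7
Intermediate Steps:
K = -1/159 (K = 1/(-219 + 60) = 1/(-159) = -1/159 ≈ -0.0062893)
b(h) = 1113/947 (b(h) = 1/(-6/(-7) - 1/159) = 1/(-6*(-1/7) - 1/159) = 1/(6/7 - 1/159) = 1/(947/1113) = 1113/947)
(-16153 - 37391)*(b(-29) + p(-157, -205)) = (-16153 - 37391)*(1113/947 - 205) = -53544*(-193022/947) = 10335169968/947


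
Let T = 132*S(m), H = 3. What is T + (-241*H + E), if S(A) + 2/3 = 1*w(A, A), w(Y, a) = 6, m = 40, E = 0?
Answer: -19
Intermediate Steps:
S(A) = 16/3 (S(A) = -⅔ + 1*6 = -⅔ + 6 = 16/3)
T = 704 (T = 132*(16/3) = 704)
T + (-241*H + E) = 704 + (-241*3 + 0) = 704 + (-723 + 0) = 704 - 723 = -19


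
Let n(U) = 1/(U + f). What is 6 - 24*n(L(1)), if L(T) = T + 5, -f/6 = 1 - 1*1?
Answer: 2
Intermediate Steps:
f = 0 (f = -6*(1 - 1*1) = -6*(1 - 1) = -6*0 = 0)
L(T) = 5 + T
n(U) = 1/U (n(U) = 1/(U + 0) = 1/U)
6 - 24*n(L(1)) = 6 - 24/(5 + 1) = 6 - 24/6 = 6 - 24*⅙ = 6 - 4 = 2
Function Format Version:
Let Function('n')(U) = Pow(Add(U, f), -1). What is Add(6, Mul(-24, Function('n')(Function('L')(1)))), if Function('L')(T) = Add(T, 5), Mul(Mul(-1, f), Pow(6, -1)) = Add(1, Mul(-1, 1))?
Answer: 2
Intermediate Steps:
f = 0 (f = Mul(-6, Add(1, Mul(-1, 1))) = Mul(-6, Add(1, -1)) = Mul(-6, 0) = 0)
Function('L')(T) = Add(5, T)
Function('n')(U) = Pow(U, -1) (Function('n')(U) = Pow(Add(U, 0), -1) = Pow(U, -1))
Add(6, Mul(-24, Function('n')(Function('L')(1)))) = Add(6, Mul(-24, Pow(Add(5, 1), -1))) = Add(6, Mul(-24, Pow(6, -1))) = Add(6, Mul(-24, Rational(1, 6))) = Add(6, -4) = 2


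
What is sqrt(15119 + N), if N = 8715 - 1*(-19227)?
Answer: 17*sqrt(149) ≈ 207.51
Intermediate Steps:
N = 27942 (N = 8715 + 19227 = 27942)
sqrt(15119 + N) = sqrt(15119 + 27942) = sqrt(43061) = 17*sqrt(149)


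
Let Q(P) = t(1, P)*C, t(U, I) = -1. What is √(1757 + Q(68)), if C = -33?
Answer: √1790 ≈ 42.308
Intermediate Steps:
Q(P) = 33 (Q(P) = -1*(-33) = 33)
√(1757 + Q(68)) = √(1757 + 33) = √1790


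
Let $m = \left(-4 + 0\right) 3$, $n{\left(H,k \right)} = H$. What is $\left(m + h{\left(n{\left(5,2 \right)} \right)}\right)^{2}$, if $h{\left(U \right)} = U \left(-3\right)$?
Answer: $729$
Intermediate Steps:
$h{\left(U \right)} = - 3 U$
$m = -12$ ($m = \left(-4\right) 3 = -12$)
$\left(m + h{\left(n{\left(5,2 \right)} \right)}\right)^{2} = \left(-12 - 15\right)^{2} = \left(-27\right)^{2} = 729$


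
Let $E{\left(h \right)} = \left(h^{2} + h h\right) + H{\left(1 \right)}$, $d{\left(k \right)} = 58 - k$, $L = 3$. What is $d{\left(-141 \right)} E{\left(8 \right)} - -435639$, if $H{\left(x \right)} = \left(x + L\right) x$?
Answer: $461907$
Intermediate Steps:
$H{\left(x \right)} = x \left(3 + x\right)$ ($H{\left(x \right)} = \left(x + 3\right) x = \left(3 + x\right) x = x \left(3 + x\right)$)
$E{\left(h \right)} = 4 + 2 h^{2}$ ($E{\left(h \right)} = \left(h^{2} + h h\right) + 1 \left(3 + 1\right) = \left(h^{2} + h^{2}\right) + 1 \cdot 4 = 2 h^{2} + 4 = 4 + 2 h^{2}$)
$d{\left(-141 \right)} E{\left(8 \right)} - -435639 = \left(58 - -141\right) \left(4 + 2 \cdot 8^{2}\right) - -435639 = \left(58 + 141\right) \left(4 + 2 \cdot 64\right) + 435639 = 199 \left(4 + 128\right) + 435639 = 199 \cdot 132 + 435639 = 26268 + 435639 = 461907$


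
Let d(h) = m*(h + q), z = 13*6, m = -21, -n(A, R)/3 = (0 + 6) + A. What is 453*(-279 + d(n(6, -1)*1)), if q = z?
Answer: -525933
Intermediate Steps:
n(A, R) = -18 - 3*A (n(A, R) = -3*((0 + 6) + A) = -3*(6 + A) = -18 - 3*A)
z = 78
q = 78
d(h) = -1638 - 21*h (d(h) = -21*(h + 78) = -21*(78 + h) = -1638 - 21*h)
453*(-279 + d(n(6, -1)*1)) = 453*(-279 + (-1638 - 21*(-18 - 3*6))) = 453*(-279 + (-1638 - 21*(-18 - 18))) = 453*(-279 + (-1638 - (-756))) = 453*(-279 + (-1638 - 21*(-36))) = 453*(-279 + (-1638 + 756)) = 453*(-279 - 882) = 453*(-1161) = -525933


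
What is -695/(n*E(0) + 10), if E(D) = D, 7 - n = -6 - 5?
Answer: -139/2 ≈ -69.500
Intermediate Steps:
n = 18 (n = 7 - (-6 - 5) = 7 - 1*(-11) = 7 + 11 = 18)
-695/(n*E(0) + 10) = -695/(18*0 + 10) = -695/(0 + 10) = -695/10 = -695*⅒ = -139/2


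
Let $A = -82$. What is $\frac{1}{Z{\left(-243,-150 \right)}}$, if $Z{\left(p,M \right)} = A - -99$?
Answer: $\frac{1}{17} \approx 0.058824$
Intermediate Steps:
$Z{\left(p,M \right)} = 17$ ($Z{\left(p,M \right)} = -82 - -99 = -82 + 99 = 17$)
$\frac{1}{Z{\left(-243,-150 \right)}} = \frac{1}{17}$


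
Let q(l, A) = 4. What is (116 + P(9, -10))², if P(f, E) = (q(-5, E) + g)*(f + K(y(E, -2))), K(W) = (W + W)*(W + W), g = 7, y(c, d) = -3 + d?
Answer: 1729225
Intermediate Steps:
K(W) = 4*W² (K(W) = (2*W)*(2*W) = 4*W²)
P(f, E) = 1100 + 11*f (P(f, E) = (4 + 7)*(f + 4*(-3 - 2)²) = 11*(f + 4*(-5)²) = 11*(f + 4*25) = 11*(f + 100) = 11*(100 + f) = 1100 + 11*f)
(116 + P(9, -10))² = (116 + (1100 + 11*9))² = (116 + (1100 + 99))² = (116 + 1199)² = 1315² = 1729225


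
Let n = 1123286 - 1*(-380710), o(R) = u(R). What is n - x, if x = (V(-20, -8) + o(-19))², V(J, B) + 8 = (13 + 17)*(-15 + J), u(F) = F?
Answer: 344067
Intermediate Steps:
o(R) = R
V(J, B) = -458 + 30*J (V(J, B) = -8 + (13 + 17)*(-15 + J) = -8 + 30*(-15 + J) = -8 + (-450 + 30*J) = -458 + 30*J)
n = 1503996 (n = 1123286 + 380710 = 1503996)
x = 1159929 (x = ((-458 + 30*(-20)) - 19)² = ((-458 - 600) - 19)² = (-1058 - 19)² = (-1077)² = 1159929)
n - x = 1503996 - 1*1159929 = 1503996 - 1159929 = 344067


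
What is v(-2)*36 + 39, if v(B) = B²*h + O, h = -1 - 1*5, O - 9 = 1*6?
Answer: -285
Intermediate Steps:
O = 15 (O = 9 + 1*6 = 9 + 6 = 15)
h = -6 (h = -1 - 5 = -6)
v(B) = 15 - 6*B² (v(B) = B²*(-6) + 15 = -6*B² + 15 = 15 - 6*B²)
v(-2)*36 + 39 = (15 - 6*(-2)²)*36 + 39 = (15 - 6*4)*36 + 39 = (15 - 24)*36 + 39 = -9*36 + 39 = -324 + 39 = -285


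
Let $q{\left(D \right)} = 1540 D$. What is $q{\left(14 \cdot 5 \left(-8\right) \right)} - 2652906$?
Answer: $-3515306$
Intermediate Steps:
$q{\left(14 \cdot 5 \left(-8\right) \right)} - 2652906 = 1540 \cdot 14 \cdot 5 \left(-8\right) - 2652906 = 1540 \cdot 70 \left(-8\right) - 2652906 = 1540 \left(-560\right) - 2652906 = -862400 - 2652906 = -3515306$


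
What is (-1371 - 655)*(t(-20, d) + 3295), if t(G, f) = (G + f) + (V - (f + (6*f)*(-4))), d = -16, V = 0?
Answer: -5857166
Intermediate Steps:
t(G, f) = G + 24*f (t(G, f) = (G + f) + (0 - (f + (6*f)*(-4))) = (G + f) + (0 - (f - 24*f)) = (G + f) + (0 - (-23)*f) = (G + f) + (0 + 23*f) = (G + f) + 23*f = G + 24*f)
(-1371 - 655)*(t(-20, d) + 3295) = (-1371 - 655)*((-20 + 24*(-16)) + 3295) = -2026*((-20 - 384) + 3295) = -2026*(-404 + 3295) = -2026*2891 = -5857166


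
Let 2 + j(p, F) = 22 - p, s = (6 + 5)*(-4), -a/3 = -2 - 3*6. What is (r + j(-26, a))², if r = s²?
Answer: 3928324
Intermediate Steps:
a = 60 (a = -3*(-2 - 3*6) = -3*(-2 - 18) = -3*(-20) = 60)
s = -44 (s = 11*(-4) = -44)
j(p, F) = 20 - p (j(p, F) = -2 + (22 - p) = 20 - p)
r = 1936 (r = (-44)² = 1936)
(r + j(-26, a))² = (1936 + (20 - 1*(-26)))² = (1936 + (20 + 26))² = (1936 + 46)² = 1982² = 3928324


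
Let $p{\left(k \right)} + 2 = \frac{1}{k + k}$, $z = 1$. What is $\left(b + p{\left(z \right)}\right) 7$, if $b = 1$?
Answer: $- \frac{7}{2} \approx -3.5$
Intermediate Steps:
$p{\left(k \right)} = -2 + \frac{1}{2 k}$ ($p{\left(k \right)} = -2 + \frac{1}{k + k} = -2 + \frac{1}{2 k}$)
$\left(b + p{\left(z \right)}\right) 7 = \left(1 - \left(2 - \frac{1}{2 \cdot 1}\right)\right) 7 = \left(1 + \left(-2 + \frac{1}{2} \cdot 1\right)\right) 7 = \left(1 + \left(-2 + \frac{1}{2}\right)\right) 7 = \left(1 - \frac{3}{2}\right) 7 = \left(- \frac{1}{2}\right) 7 = - \frac{7}{2}$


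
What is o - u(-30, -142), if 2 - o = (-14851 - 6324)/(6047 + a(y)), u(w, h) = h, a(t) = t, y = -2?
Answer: 178331/1209 ≈ 147.50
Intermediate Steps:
o = 6653/1209 (o = 2 - (-14851 - 6324)/(6047 - 2) = 2 - (-21175)/6045 = 2 - 1*(-4235/1209) = 2 + 4235/1209 = 6653/1209 ≈ 5.5029)
o - u(-30, -142) = 6653/1209 - 1*(-142) = 6653/1209 + 142 = 178331/1209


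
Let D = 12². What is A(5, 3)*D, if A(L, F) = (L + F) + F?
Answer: 1584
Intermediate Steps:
A(L, F) = L + 2*F (A(L, F) = (F + L) + F = L + 2*F)
D = 144
A(5, 3)*D = (5 + 2*3)*144 = (5 + 6)*144 = 11*144 = 1584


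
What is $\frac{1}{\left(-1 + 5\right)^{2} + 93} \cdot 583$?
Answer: $\frac{583}{109} \approx 5.3486$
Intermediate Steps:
$\frac{1}{\left(-1 + 5\right)^{2} + 93} \cdot 583 = \frac{1}{4^{2} + 93} \cdot 583 = \frac{1}{16 + 93} \cdot 583 = \frac{1}{109} \cdot 583 = \frac{583}{109}$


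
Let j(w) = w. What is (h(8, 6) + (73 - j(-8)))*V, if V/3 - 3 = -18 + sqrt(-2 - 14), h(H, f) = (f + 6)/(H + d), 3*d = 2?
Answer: -48195/13 + 12852*I/13 ≈ -3707.3 + 988.62*I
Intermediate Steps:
d = 2/3 (d = (1/3)*2 = 2/3 ≈ 0.66667)
h(H, f) = (6 + f)/(2/3 + H) (h(H, f) = (f + 6)/(H + 2/3) = (6 + f)/(2/3 + H))
V = -45 + 12*I (V = 9 + 3*(-18 + sqrt(-2 - 14)) = 9 + 3*(-18 + sqrt(-16)) = 9 + 3*(-18 + 4*I) = 9 + (-54 + 12*I) = -45 + 12*I ≈ -45.0 + 12.0*I)
(h(8, 6) + (73 - j(-8)))*V = (3*(6 + 6)/(2 + 3*8) + (73 - 1*(-8)))*(-45 + 12*I) = (3*12/(2 + 24) + (73 + 8))*(-45 + 12*I) = (3*12/26 + 81)*(-45 + 12*I) = (3*(1/26)*12 + 81)*(-45 + 12*I) = (18/13 + 81)*(-45 + 12*I) = 1071*(-45 + 12*I)/13 = -48195/13 + 12852*I/13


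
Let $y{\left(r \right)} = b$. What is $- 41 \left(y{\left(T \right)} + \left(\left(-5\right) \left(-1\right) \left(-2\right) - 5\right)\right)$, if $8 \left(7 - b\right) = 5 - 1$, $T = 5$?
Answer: $\frac{697}{2} \approx 348.5$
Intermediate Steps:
$b = \frac{13}{2}$ ($b = 7 - \frac{5 - 1}{8} = 7 - \frac{1}{2} = \frac{13}{2} \approx 6.5$)
$y{\left(r \right)} = \frac{13}{2}$
$- 41 \left(y{\left(T \right)} + \left(\left(-5\right) \left(-1\right) \left(-2\right) - 5\right)\right) = - 41 \left(\frac{13}{2} + \left(\left(-5\right) \left(-1\right) \left(-2\right) - 5\right)\right) = - 41 \left(\frac{13}{2} + \left(5 \left(-2\right) - 5\right)\right) = - 41 \left(\frac{13}{2} - 15\right) = \left(-41\right) \left(- \frac{17}{2}\right) = \frac{697}{2}$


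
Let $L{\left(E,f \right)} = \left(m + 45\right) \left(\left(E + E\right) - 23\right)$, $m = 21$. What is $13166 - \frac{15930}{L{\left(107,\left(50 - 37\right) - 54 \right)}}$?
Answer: $\frac{27659111}{2101} \approx 13165.0$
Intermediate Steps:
$L{\left(E,f \right)} = -1518 + 132 E$ ($L{\left(E,f \right)} = \left(21 + 45\right) \left(\left(E + E\right) - 23\right) = 66 \left(2 E - 23\right) = 66 \left(-23 + 2 E\right) = -1518 + 132 E$)
$13166 - \frac{15930}{L{\left(107,\left(50 - 37\right) - 54 \right)}} = 13166 - \frac{15930}{-1518 + 132 \cdot 107} = 13166 - \frac{15930}{-1518 + 14124} = 13166 - \frac{15930}{12606} = 13166 - 15930 \cdot \frac{1}{12606} = 13166 - \frac{2655}{2101} = \frac{27659111}{2101}$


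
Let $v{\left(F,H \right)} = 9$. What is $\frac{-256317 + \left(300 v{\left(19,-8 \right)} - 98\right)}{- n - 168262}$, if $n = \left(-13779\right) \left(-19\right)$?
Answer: $\frac{253715}{430063} \approx 0.58995$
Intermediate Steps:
$n = 261801$
$\frac{-256317 + \left(300 v{\left(19,-8 \right)} - 98\right)}{- n - 168262} = \frac{-256317 + \left(300 \cdot 9 - 98\right)}{\left(-1\right) 261801 - 168262} = \frac{-256317 + \left(2700 - 98\right)}{-261801 - 168262} = \frac{-256317 + 2602}{-430063} = \left(-253715\right) \left(- \frac{1}{430063}\right) = \frac{253715}{430063}$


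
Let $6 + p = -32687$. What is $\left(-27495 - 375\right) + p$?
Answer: $-60563$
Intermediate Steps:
$p = -32693$ ($p = -6 - 32687 = -32693$)
$\left(-27495 - 375\right) + p = \left(-27495 - 375\right) - 32693 = -27870 - 32693 = -60563$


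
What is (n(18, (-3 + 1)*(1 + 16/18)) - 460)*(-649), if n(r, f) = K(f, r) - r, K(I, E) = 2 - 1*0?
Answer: 308924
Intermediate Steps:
K(I, E) = 2 (K(I, E) = 2 + 0 = 2)
n(r, f) = 2 - r
(n(18, (-3 + 1)*(1 + 16/18)) - 460)*(-649) = ((2 - 1*18) - 460)*(-649) = ((2 - 18) - 460)*(-649) = (-16 - 460)*(-649) = -476*(-649) = 308924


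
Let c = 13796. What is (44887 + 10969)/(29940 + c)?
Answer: 6982/5467 ≈ 1.2771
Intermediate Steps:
(44887 + 10969)/(29940 + c) = (44887 + 10969)/(29940 + 13796) = 55856/43736 = 55856*(1/43736) = 6982/5467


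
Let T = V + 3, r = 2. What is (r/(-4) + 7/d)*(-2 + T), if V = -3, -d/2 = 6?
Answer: 13/6 ≈ 2.1667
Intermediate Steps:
d = -12 (d = -2*6 = -12)
T = 0 (T = -3 + 3 = 0)
(r/(-4) + 7/d)*(-2 + T) = (2/(-4) + 7/(-12))*(-2 + 0) = (2*(-¼) + 7*(-1/12))*(-2) = (-½ - 7/12)*(-2) = -13/12*(-2) = 13/6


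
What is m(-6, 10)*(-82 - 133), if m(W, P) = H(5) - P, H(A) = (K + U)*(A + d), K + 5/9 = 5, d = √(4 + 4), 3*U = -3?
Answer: -13975/9 - 13330*√2/9 ≈ -3647.4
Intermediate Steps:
U = -1 (U = (⅓)*(-3) = -1)
d = 2*√2 (d = √8 = 2*√2 ≈ 2.8284)
K = 40/9 (K = -5/9 + 5 = 40/9 ≈ 4.4444)
H(A) = 31*A/9 + 62*√2/9 (H(A) = (40/9 - 1)*(A + 2*√2) = 31*(A + 2*√2)/9 = 31*A/9 + 62*√2/9)
m(W, P) = 155/9 - P + 62*√2/9 (m(W, P) = ((31/9)*5 + 62*√2/9) - P = (155/9 + 62*√2/9) - P = 155/9 - P + 62*√2/9)
m(-6, 10)*(-82 - 133) = (155/9 - 1*10 + 62*√2/9)*(-82 - 133) = (155/9 - 10 + 62*√2/9)*(-215) = (65/9 + 62*√2/9)*(-215) = -13975/9 - 13330*√2/9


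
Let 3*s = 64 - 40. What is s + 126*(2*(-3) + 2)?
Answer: -496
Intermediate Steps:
s = 8 (s = (64 - 40)/3 = (⅓)*24 = 8)
s + 126*(2*(-3) + 2) = 8 + 126*(2*(-3) + 2) = 8 + 126*(-6 + 2) = 8 + 126*(-4) = 8 - 504 = -496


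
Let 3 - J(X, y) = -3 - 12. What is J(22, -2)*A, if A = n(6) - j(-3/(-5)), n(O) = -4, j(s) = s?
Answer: -414/5 ≈ -82.800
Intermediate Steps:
J(X, y) = 18 (J(X, y) = 3 - (-3 - 12) = 3 - 1*(-15) = 3 + 15 = 18)
A = -23/5 (A = -4 - (-3)/(-5) = -4 - (-3)*(-1)/5 = -4 - 1*⅗ = -4 - ⅗ = -23/5 ≈ -4.6000)
J(22, -2)*A = 18*(-23/5) = -414/5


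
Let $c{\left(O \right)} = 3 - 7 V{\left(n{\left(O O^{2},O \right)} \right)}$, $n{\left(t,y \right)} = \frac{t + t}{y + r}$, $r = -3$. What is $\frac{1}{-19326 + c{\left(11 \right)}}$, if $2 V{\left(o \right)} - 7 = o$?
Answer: $- \frac{8}{164097} \approx -4.8752 \cdot 10^{-5}$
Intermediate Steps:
$n{\left(t,y \right)} = \frac{2 t}{-3 + y}$ ($n{\left(t,y \right)} = \frac{t + t}{y - 3} = \frac{2 t}{-3 + y}$)
$V{\left(o \right)} = \frac{7}{2} + \frac{o}{2}$
$c{\left(O \right)} = - \frac{43}{2} - \frac{7 O^{3}}{-3 + O}$ ($c{\left(O \right)} = 3 - 7 \left(\frac{7}{2} + \frac{2 O O^{2} \frac{1}{-3 + O}}{2}\right) = 3 - 7 \left(\frac{7}{2} + \frac{2 O^{3} \frac{1}{-3 + O}}{2}\right) = 3 - 7 \left(\frac{7}{2} + \frac{O^{3}}{-3 + O}\right) = 3 - \left(\frac{49}{2} + \frac{7 O^{3}}{-3 + O}\right) = - \frac{43}{2} - \frac{7 O^{3}}{-3 + O}$)
$\frac{1}{-19326 + c{\left(11 \right)}} = \frac{1}{-19326 + \frac{129 - 473 - 14 \cdot 11^{3}}{2 \left(-3 + 11\right)}} = \frac{1}{-19326 + \frac{129 - 473 - 18634}{2 \cdot 8}} = \frac{1}{-19326 + \frac{1}{2} \cdot \frac{1}{8} \left(129 - 473 - 18634\right)} = \frac{1}{-19326 + \frac{1}{2} \cdot \frac{1}{8} \left(-18978\right)} = \frac{1}{-19326 - \frac{9489}{8}} = \frac{1}{- \frac{164097}{8}} = - \frac{8}{164097}$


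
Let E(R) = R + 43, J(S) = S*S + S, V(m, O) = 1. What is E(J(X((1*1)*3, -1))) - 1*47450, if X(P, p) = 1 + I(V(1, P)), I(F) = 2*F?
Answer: -47395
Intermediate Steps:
X(P, p) = 3 (X(P, p) = 1 + 2*1 = 1 + 2 = 3)
J(S) = S + S² (J(S) = S² + S = S + S²)
E(R) = 43 + R
E(J(X((1*1)*3, -1))) - 1*47450 = (43 + 3*(1 + 3)) - 1*47450 = (43 + 3*4) - 47450 = (43 + 12) - 47450 = 55 - 47450 = -47395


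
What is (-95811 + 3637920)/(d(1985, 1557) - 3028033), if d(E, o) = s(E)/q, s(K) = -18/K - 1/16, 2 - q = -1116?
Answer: -41924024299040/35839475598571 ≈ -1.1698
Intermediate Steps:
q = 1118 (q = 2 - 1*(-1116) = 2 + 1116 = 1118)
s(K) = -1/16 - 18/K (s(K) = -18/K - 1*1/16 = -18/K - 1/16 = -1/16 - 18/K)
d(E, o) = (-288 - E)/(17888*E) (d(E, o) = ((-288 - E)/(16*E))/1118 = ((-288 - E)/(16*E))*(1/1118) = (-288 - E)/(17888*E))
(-95811 + 3637920)/(d(1985, 1557) - 3028033) = (-95811 + 3637920)/((1/17888)*(-288 - 1*1985)/1985 - 3028033) = 3542109/((1/17888)*(1/1985)*(-288 - 1985) - 3028033) = 3542109/((1/17888)*(1/1985)*(-2273) - 3028033) = 3542109/(-2273/35507680 - 3028033) = 3542109/(-107518426795713/35507680) = 3542109*(-35507680/107518426795713) = -41924024299040/35839475598571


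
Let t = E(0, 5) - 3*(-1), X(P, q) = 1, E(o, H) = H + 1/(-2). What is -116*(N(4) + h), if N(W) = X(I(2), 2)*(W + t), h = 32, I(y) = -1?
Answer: -5046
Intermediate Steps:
E(o, H) = -1/2 + H (E(o, H) = H - 1/2 = -1/2 + H)
t = 15/2 (t = (-1/2 + 5) - 3*(-1) = 9/2 + 3 = 15/2 ≈ 7.5000)
N(W) = 15/2 + W (N(W) = 1*(W + 15/2) = 1*(15/2 + W) = 15/2 + W)
-116*(N(4) + h) = -116*((15/2 + 4) + 32) = -116*(23/2 + 32) = -116*87/2 = -5046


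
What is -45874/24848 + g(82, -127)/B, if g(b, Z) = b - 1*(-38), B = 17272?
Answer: -49334623/26823416 ≈ -1.8392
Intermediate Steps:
g(b, Z) = 38 + b (g(b, Z) = b + 38 = 38 + b)
-45874/24848 + g(82, -127)/B = -45874/24848 + (38 + 82)/17272 = -45874*1/24848 + 120*(1/17272) = -22937/12424 + 15/2159 = -49334623/26823416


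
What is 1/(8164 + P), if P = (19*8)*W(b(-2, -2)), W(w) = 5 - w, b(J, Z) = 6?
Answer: 1/8012 ≈ 0.00012481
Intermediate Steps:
P = -152 (P = (19*8)*(5 - 1*6) = 152*(5 - 6) = 152*(-1) = -152)
1/(8164 + P) = 1/(8164 - 152) = 1/8012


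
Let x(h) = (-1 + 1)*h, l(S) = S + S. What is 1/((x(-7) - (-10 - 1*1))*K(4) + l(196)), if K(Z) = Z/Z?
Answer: 1/403 ≈ 0.0024814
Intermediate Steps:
l(S) = 2*S
K(Z) = 1
x(h) = 0 (x(h) = 0*h = 0)
1/((x(-7) - (-10 - 1*1))*K(4) + l(196)) = 1/((0 - (-10 - 1*1))*1 + 2*196) = 1/((0 - (-10 - 1))*1 + 392) = 1/((0 - 1*(-11))*1 + 392) = 1/((0 + 11)*1 + 392) = 1/(11*1 + 392) = 1/(11 + 392) = 1/403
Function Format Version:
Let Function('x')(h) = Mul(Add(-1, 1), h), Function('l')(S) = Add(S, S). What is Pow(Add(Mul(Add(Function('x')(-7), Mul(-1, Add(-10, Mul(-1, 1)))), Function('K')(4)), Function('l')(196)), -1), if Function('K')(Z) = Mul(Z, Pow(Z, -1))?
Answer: Rational(1, 403) ≈ 0.0024814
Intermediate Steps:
Function('l')(S) = Mul(2, S)
Function('K')(Z) = 1
Function('x')(h) = 0 (Function('x')(h) = Mul(0, h) = 0)
Pow(Add(Mul(Add(Function('x')(-7), Mul(-1, Add(-10, Mul(-1, 1)))), Function('K')(4)), Function('l')(196)), -1) = Pow(Add(Mul(Add(0, Mul(-1, Add(-10, Mul(-1, 1)))), 1), Mul(2, 196)), -1) = Pow(Add(Mul(Add(0, Mul(-1, Add(-10, -1))), 1), 392), -1) = Pow(Add(Mul(Add(0, Mul(-1, -11)), 1), 392), -1) = Pow(Add(Mul(Add(0, 11), 1), 392), -1) = Pow(Add(Mul(11, 1), 392), -1) = Pow(Add(11, 392), -1) = Pow(403, -1) = Rational(1, 403)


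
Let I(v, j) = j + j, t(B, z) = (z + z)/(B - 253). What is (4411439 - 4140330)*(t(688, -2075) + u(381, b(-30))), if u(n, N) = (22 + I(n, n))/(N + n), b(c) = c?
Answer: -20163460766/10179 ≈ -1.9809e+6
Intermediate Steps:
t(B, z) = 2*z/(-253 + B) (t(B, z) = (2*z)/(-253 + B) = 2*z/(-253 + B))
I(v, j) = 2*j
u(n, N) = (22 + 2*n)/(N + n)
(4411439 - 4140330)*(t(688, -2075) + u(381, b(-30))) = (4411439 - 4140330)*(2*(-2075)/(-253 + 688) + 2*(11 + 381)/(-30 + 381)) = 271109*(2*(-2075)/435 + 2*392/351) = 271109*(2*(-2075)*(1/435) + 2*(1/351)*392) = 271109*(-830/87 + 784/351) = 271109*(-74374/10179) = -20163460766/10179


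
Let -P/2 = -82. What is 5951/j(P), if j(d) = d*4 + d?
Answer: 5951/820 ≈ 7.2573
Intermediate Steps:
P = 164 (P = -2*(-82) = 164)
j(d) = 5*d (j(d) = 4*d + d = 5*d)
5951/j(P) = 5951/((5*164)) = 5951/820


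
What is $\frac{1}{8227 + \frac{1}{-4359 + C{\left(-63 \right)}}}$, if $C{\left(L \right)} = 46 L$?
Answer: $\frac{7257}{59703338} \approx 0.00012155$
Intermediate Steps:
$\frac{1}{8227 + \frac{1}{-4359 + C{\left(-63 \right)}}} = \frac{1}{8227 + \frac{1}{-4359 + 46 \left(-63\right)}} = \frac{1}{8227 + \frac{1}{-4359 - 2898}} = \frac{1}{8227 + \frac{1}{-7257}} = \frac{1}{8227 - \frac{1}{7257}} = \frac{1}{\frac{59703338}{7257}} = \frac{7257}{59703338}$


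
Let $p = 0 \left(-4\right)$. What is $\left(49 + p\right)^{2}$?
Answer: $2401$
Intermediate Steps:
$p = 0$
$\left(49 + p\right)^{2} = \left(49 + 0\right)^{2} = 49^{2} = 2401$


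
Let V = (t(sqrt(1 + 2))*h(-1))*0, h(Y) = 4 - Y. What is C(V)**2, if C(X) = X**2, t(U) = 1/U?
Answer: 0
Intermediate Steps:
V = 0 (V = ((4 - 1*(-1))/(sqrt(1 + 2)))*0 = ((4 + 1)/(sqrt(3)))*0 = ((sqrt(3)/3)*5)*0 = (5*sqrt(3)/3)*0 = 0)
C(V)**2 = (0**2)**2 = 0**2 = 0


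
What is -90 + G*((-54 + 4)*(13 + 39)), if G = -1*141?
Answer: 366510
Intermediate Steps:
G = -141
-90 + G*((-54 + 4)*(13 + 39)) = -90 - 141*(-54 + 4)*(13 + 39) = -90 - (-7050)*52 = -90 - 141*(-2600) = -90 + 366600 = 366510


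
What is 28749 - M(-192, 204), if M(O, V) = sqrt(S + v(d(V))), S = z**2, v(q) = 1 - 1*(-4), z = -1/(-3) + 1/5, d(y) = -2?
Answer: 28749 - sqrt(1189)/15 ≈ 28747.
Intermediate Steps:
z = 8/15 (z = -1*(-1/3) + 1*(1/5) = 1/3 + 1/5 = 8/15 ≈ 0.53333)
v(q) = 5 (v(q) = 1 + 4 = 5)
S = 64/225 (S = (8/15)**2 = 64/225 ≈ 0.28444)
M(O, V) = sqrt(1189)/15 (M(O, V) = sqrt(64/225 + 5) = sqrt(1189/225) = sqrt(1189)/15)
28749 - M(-192, 204) = 28749 - sqrt(1189)/15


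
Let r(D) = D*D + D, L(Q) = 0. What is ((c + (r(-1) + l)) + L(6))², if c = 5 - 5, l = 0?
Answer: 0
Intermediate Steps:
r(D) = D + D² (r(D) = D² + D = D + D²)
c = 0
((c + (r(-1) + l)) + L(6))² = ((0 + (-(1 - 1) + 0)) + 0)² = ((0 + (-1*0 + 0)) + 0)² = ((0 + (0 + 0)) + 0)² = ((0 + 0) + 0)² = (0 + 0)² = 0² = 0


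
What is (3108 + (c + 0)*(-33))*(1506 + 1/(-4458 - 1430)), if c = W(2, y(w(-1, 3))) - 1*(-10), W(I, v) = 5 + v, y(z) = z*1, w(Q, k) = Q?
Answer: 11731473621/2944 ≈ 3.9849e+6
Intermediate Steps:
y(z) = z
c = 14 (c = (5 - 1) - 1*(-10) = 4 + 10 = 14)
(3108 + (c + 0)*(-33))*(1506 + 1/(-4458 - 1430)) = (3108 + (14 + 0)*(-33))*(1506 + 1/(-4458 - 1430)) = (3108 + 14*(-33))*(1506 + 1/(-5888)) = (3108 - 462)*(1506 - 1/5888) = 2646*(8867327/5888) = 11731473621/2944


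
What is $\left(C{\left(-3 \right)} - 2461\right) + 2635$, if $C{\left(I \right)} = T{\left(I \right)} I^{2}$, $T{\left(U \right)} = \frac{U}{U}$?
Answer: $183$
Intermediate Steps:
$T{\left(U \right)} = 1$
$C{\left(I \right)} = I^{2}$ ($C{\left(I \right)} = 1 I^{2} = I^{2}$)
$\left(C{\left(-3 \right)} - 2461\right) + 2635 = \left(\left(-3\right)^{2} - 2461\right) + 2635 = \left(9 - 2461\right) + 2635 = -2452 + 2635 = 183$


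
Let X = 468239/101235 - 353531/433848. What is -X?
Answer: -18594982543/4880066920 ≈ -3.8104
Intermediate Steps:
X = 18594982543/4880066920 (X = 468239*(1/101235) - 353531*1/433848 = 468239/101235 - 353531/433848 = 18594982543/4880066920 ≈ 3.8104)
-X = -1*18594982543/4880066920 = -18594982543/4880066920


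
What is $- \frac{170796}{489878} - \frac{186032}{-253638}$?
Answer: $\frac{155235806}{403414533} \approx 0.3848$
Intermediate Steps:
$- \frac{170796}{489878} - \frac{186032}{-253638} = \left(-170796\right) \frac{1}{489878} - - \frac{1208}{1647} = - \frac{85398}{244939} + \frac{1208}{1647} = \frac{155235806}{403414533}$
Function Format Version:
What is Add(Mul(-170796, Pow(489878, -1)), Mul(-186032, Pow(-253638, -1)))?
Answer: Rational(155235806, 403414533) ≈ 0.38480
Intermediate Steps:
Add(Mul(-170796, Pow(489878, -1)), Mul(-186032, Pow(-253638, -1))) = Add(Mul(-170796, Rational(1, 489878)), Mul(-186032, Rational(-1, 253638))) = Add(Rational(-85398, 244939), Rational(1208, 1647)) = Rational(155235806, 403414533)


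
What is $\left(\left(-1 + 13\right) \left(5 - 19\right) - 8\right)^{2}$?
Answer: $30976$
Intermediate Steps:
$\left(\left(-1 + 13\right) \left(5 - 19\right) - 8\right)^{2} = \left(12 \left(-14\right) - 8\right)^{2} = \left(-168 - 8\right)^{2} = \left(-176\right)^{2} = 30976$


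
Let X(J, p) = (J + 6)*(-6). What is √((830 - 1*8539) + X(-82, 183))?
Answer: I*√7253 ≈ 85.165*I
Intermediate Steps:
X(J, p) = -36 - 6*J (X(J, p) = (6 + J)*(-6) = -36 - 6*J)
√((830 - 1*8539) + X(-82, 183)) = √((830 - 1*8539) + (-36 - 6*(-82))) = √((830 - 8539) + (-36 + 492)) = √(-7709 + 456) = √(-7253) = I*√7253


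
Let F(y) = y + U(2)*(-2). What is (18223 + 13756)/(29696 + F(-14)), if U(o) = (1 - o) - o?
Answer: 31979/29688 ≈ 1.0772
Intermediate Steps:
U(o) = 1 - 2*o
F(y) = 6 + y (F(y) = y + (1 - 2*2)*(-2) = y + (1 - 4)*(-2) = y - 3*(-2) = y + 6 = 6 + y)
(18223 + 13756)/(29696 + F(-14)) = (18223 + 13756)/(29696 + (6 - 14)) = 31979/(29696 - 8) = 31979/29688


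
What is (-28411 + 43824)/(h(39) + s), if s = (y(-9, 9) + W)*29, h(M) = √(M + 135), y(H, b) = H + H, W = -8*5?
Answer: -446977/48775 - 15413*√174/2828950 ≈ -9.2359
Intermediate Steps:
W = -40
y(H, b) = 2*H
h(M) = √(135 + M)
s = -1682 (s = (2*(-9) - 40)*29 = (-18 - 40)*29 = -58*29 = -1682)
(-28411 + 43824)/(h(39) + s) = (-28411 + 43824)/(√(135 + 39) - 1682) = 15413/(√174 - 1682) = 15413/(-1682 + √174)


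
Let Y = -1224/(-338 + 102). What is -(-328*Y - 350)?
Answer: 121018/59 ≈ 2051.2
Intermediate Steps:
Y = 306/59 (Y = -1224/(-236) = -1224*(-1/236) = 306/59 ≈ 5.1864)
-(-328*Y - 350) = -(-328*306/59 - 350) = -(-100368/59 - 350) = -1*(-121018/59) = 121018/59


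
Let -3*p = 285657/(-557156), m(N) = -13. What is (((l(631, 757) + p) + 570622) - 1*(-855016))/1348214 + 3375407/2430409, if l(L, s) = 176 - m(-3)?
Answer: 4466226101877480767/1825639438800548056 ≈ 2.4464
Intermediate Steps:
p = 95219/557156 (p = -95219/(-557156) = -95219*(-1)/557156 = -1/3*(-285657/557156) = 95219/557156 ≈ 0.17090)
l(L, s) = 189 (l(L, s) = 176 - 1*(-13) = 176 + 13 = 189)
(((l(631, 757) + p) + 570622) - 1*(-855016))/1348214 + 3375407/2430409 = (((189 + 95219/557156) + 570622) - 1*(-855016))/1348214 + 3375407/2430409 = ((105397703/557156 + 570622) + 855016)*(1/1348214) + 3375407*(1/2430409) = (318030868735/557156 + 855016)*(1/1348214) + 3375407/2430409 = (794408163231/557156)*(1/1348214) + 3375407/2430409 = 794408163231/751165519384 + 3375407/2430409 = 4466226101877480767/1825639438800548056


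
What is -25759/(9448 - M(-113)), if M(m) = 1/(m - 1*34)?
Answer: -3786573/1388857 ≈ -2.7264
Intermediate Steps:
M(m) = 1/(-34 + m) (M(m) = 1/(m - 34) = 1/(-34 + m))
-25759/(9448 - M(-113)) = -25759/(9448 - 1/(-34 - 113)) = -25759/(9448 - 1/(-147)) = -25759/(9448 - 1*(-1/147)) = -25759/(9448 + 1/147) = -25759/1388857/147 = -25759*147/1388857 = -3786573/1388857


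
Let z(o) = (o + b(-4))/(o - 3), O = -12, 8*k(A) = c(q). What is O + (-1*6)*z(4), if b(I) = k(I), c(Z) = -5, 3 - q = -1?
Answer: -129/4 ≈ -32.250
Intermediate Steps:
q = 4 (q = 3 - 1*(-1) = 3 + 1 = 4)
k(A) = -5/8 (k(A) = (⅛)*(-5) = -5/8)
b(I) = -5/8
z(o) = (-5/8 + o)/(-3 + o) (z(o) = (o - 5/8)/(o - 3) = (-5/8 + o)/(-3 + o))
O + (-1*6)*z(4) = -12 + (-1*6)*((-5/8 + 4)/(-3 + 4)) = -12 - 6*27/(1*8) = -12 - 6*27/8 = -12 - 81/4 = -129/4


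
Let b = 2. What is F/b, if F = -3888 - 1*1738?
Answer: -2813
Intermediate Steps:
F = -5626 (F = -3888 - 1738 = -5626)
F/b = -5626/2 = -5626*1/2 = -2813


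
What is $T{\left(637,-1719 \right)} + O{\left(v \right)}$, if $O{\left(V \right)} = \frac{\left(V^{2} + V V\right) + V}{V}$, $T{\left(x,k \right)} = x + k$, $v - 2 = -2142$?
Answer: $-5361$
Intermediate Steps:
$v = -2140$ ($v = 2 - 2142 = -2140$)
$T{\left(x,k \right)} = k + x$
$O{\left(V \right)} = \frac{V + 2 V^{2}}{V}$ ($O{\left(V \right)} = \frac{\left(V^{2} + V^{2}\right) + V}{V} = \frac{2 V^{2} + V}{V} = \frac{V + 2 V^{2}}{V}$)
$T{\left(637,-1719 \right)} + O{\left(v \right)} = \left(-1719 + 637\right) + \left(1 + 2 \left(-2140\right)\right) = -1082 + \left(1 - 4280\right) = -1082 - 4279 = -5361$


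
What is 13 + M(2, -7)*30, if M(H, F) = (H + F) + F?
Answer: -347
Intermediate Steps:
M(H, F) = H + 2*F (M(H, F) = (F + H) + F = H + 2*F)
13 + M(2, -7)*30 = 13 + (2 + 2*(-7))*30 = 13 + (2 - 14)*30 = 13 - 12*30 = 13 - 360 = -347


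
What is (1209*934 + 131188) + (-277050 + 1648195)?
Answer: 2631539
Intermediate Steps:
(1209*934 + 131188) + (-277050 + 1648195) = (1129206 + 131188) + 1371145 = 1260394 + 1371145 = 2631539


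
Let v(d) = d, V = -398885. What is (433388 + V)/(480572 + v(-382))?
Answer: 1113/15490 ≈ 0.071853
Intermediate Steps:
(433388 + V)/(480572 + v(-382)) = (433388 - 398885)/(480572 - 382) = 34503/480190 = 34503*(1/480190) = 1113/15490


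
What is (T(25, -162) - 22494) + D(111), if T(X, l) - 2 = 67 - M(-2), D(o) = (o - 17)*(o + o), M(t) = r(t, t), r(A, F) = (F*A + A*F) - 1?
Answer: -1564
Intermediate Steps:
r(A, F) = -1 + 2*A*F (r(A, F) = (A*F + A*F) - 1 = 2*A*F - 1 = -1 + 2*A*F)
M(t) = -1 + 2*t**2 (M(t) = -1 + 2*t*t = -1 + 2*t**2)
D(o) = 2*o*(-17 + o) (D(o) = (-17 + o)*(2*o) = 2*o*(-17 + o))
T(X, l) = 62 (T(X, l) = 2 + (67 - (-1 + 2*(-2)**2)) = 2 + (67 - (-1 + 2*4)) = 2 + (67 - (-1 + 8)) = 2 + (67 - 1*7) = 2 + (67 - 7) = 2 + 60 = 62)
(T(25, -162) - 22494) + D(111) = (62 - 22494) + 2*111*(-17 + 111) = -22432 + 2*111*94 = -22432 + 20868 = -1564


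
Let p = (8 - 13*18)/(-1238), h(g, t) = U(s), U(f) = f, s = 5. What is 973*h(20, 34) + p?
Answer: 3011548/619 ≈ 4865.2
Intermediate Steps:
h(g, t) = 5
p = 113/619 (p = (8 - 234)*(-1/1238) = -226*(-1/1238) = 113/619 ≈ 0.18255)
973*h(20, 34) + p = 973*5 + 113/619 = 4865 + 113/619 = 3011548/619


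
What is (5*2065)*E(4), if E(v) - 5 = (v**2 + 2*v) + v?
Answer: 340725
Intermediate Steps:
E(v) = 5 + v**2 + 3*v (E(v) = 5 + ((v**2 + 2*v) + v) = 5 + (v**2 + 3*v) = 5 + v**2 + 3*v)
(5*2065)*E(4) = (5*2065)*(5 + 4**2 + 3*4) = 10325*(5 + 16 + 12) = 10325*33 = 340725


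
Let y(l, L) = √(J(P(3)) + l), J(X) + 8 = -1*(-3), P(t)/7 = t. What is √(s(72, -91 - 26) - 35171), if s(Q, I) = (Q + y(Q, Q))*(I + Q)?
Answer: √(-38411 - 45*√67) ≈ 196.92*I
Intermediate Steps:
P(t) = 7*t
J(X) = -5 (J(X) = -8 - 1*(-3) = -8 + 3 = -5)
y(l, L) = √(-5 + l)
s(Q, I) = (I + Q)*(Q + √(-5 + Q)) (s(Q, I) = (Q + √(-5 + Q))*(I + Q) = (I + Q)*(Q + √(-5 + Q)))
√(s(72, -91 - 26) - 35171) = √((72² + (-91 - 26)*72 + (-91 - 26)*√(-5 + 72) + 72*√(-5 + 72)) - 35171) = √((5184 - 117*72 - 117*√67 + 72*√67) - 35171) = √((5184 - 8424 - 117*√67 + 72*√67) - 35171) = √((-3240 - 45*√67) - 35171) = √(-38411 - 45*√67)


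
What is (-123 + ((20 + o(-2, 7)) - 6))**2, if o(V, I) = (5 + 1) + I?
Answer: 9216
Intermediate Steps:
o(V, I) = 6 + I
(-123 + ((20 + o(-2, 7)) - 6))**2 = (-123 + ((20 + (6 + 7)) - 6))**2 = (-123 + ((20 + 13) - 6))**2 = (-123 + (33 - 6))**2 = (-123 + 27)**2 = (-96)**2 = 9216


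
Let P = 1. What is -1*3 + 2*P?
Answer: -1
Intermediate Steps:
-1*3 + 2*P = -1*3 + 2*1 = -3 + 2 = -1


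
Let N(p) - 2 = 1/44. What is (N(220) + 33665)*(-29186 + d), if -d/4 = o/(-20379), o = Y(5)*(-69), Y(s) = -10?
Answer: -13349619436851/13586 ≈ -9.8260e+8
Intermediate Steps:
N(p) = 89/44 (N(p) = 2 + 1/44 = 89/44)
o = 690 (o = -10*(-69) = 690)
d = 920/6793 (d = -2760/(-20379) = -2760*(-1)/20379 = -4*(-230/6793) = 920/6793 ≈ 0.13543)
(N(220) + 33665)*(-29186 + d) = (89/44 + 33665)*(-29186 + 920/6793) = (1481349/44)*(-198259578/6793) = -13349619436851/13586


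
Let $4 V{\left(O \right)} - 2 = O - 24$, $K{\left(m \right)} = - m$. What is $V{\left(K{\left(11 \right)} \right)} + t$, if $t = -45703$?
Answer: $- \frac{182845}{4} \approx -45711.0$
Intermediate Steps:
$V{\left(O \right)} = - \frac{11}{2} + \frac{O}{4}$ ($V{\left(O \right)} = \frac{1}{2} + \frac{O - 24}{4} = \frac{1}{2} + \frac{-24 + O}{4} = \frac{1}{2} + \left(-6 + \frac{O}{4}\right) = - \frac{11}{2} + \frac{O}{4}$)
$V{\left(K{\left(11 \right)} \right)} + t = \left(- \frac{11}{2} + \frac{\left(-1\right) 11}{4}\right) - 45703 = \left(- \frac{11}{2} + \frac{1}{4} \left(-11\right)\right) - 45703 = \left(- \frac{11}{2} - \frac{11}{4}\right) - 45703 = - \frac{33}{4} - 45703 = - \frac{182845}{4}$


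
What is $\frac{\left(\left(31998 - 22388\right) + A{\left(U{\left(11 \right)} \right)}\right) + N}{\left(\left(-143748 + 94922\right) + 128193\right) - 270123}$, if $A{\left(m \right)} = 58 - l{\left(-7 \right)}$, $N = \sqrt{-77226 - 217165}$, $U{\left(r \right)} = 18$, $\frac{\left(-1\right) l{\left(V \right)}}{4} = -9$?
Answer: $- \frac{2408}{47689} - \frac{i \sqrt{294391}}{190756} \approx -0.050494 - 0.0028444 i$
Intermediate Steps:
$l{\left(V \right)} = 36$ ($l{\left(V \right)} = \left(-4\right) \left(-9\right) = 36$)
$N = i \sqrt{294391}$ ($N = \sqrt{-294391} = i \sqrt{294391} \approx 542.58 i$)
$A{\left(m \right)} = 22$ ($A{\left(m \right)} = 58 - 36 = 22$)
$\frac{\left(\left(31998 - 22388\right) + A{\left(U{\left(11 \right)} \right)}\right) + N}{\left(\left(-143748 + 94922\right) + 128193\right) - 270123} = \frac{\left(\left(31998 - 22388\right) + 22\right) + i \sqrt{294391}}{\left(\left(-143748 + 94922\right) + 128193\right) - 270123} = \frac{\left(9610 + 22\right) + i \sqrt{294391}}{\left(-48826 + 128193\right) - 270123} = \frac{9632 + i \sqrt{294391}}{79367 - 270123} = \frac{9632 + i \sqrt{294391}}{-190756} = \left(9632 + i \sqrt{294391}\right) \left(- \frac{1}{190756}\right) = - \frac{2408}{47689} - \frac{i \sqrt{294391}}{190756}$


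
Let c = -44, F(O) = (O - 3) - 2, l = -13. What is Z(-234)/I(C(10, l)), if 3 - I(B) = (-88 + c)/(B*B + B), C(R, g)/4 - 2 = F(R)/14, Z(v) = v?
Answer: -17082/317 ≈ -53.886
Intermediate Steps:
F(O) = -5 + O (F(O) = (-3 + O) - 2 = -5 + O)
C(R, g) = 46/7 + 2*R/7 (C(R, g) = 8 + 4*((-5 + R)/14) = 8 + 4*((-5 + R)*(1/14)) = 8 + 4*(-5/14 + R/14) = 8 + (-10/7 + 2*R/7) = 46/7 + 2*R/7)
I(B) = 3 + 132/(B + B**2) (I(B) = 3 - (-88 - 44)/(B*B + B) = 3 - (-132)/(B**2 + B) = 3 - (-132)/(B + B**2) = 3 + 132/(B + B**2))
Z(-234)/I(C(10, l)) = -234*(1 + (46/7 + (2/7)*10))*(46/7 + (2/7)*10)/(3*(44 + (46/7 + (2/7)*10) + (46/7 + (2/7)*10)**2)) = -234*(1 + (46/7 + 20/7))*(46/7 + 20/7)/(3*(44 + (46/7 + 20/7) + (46/7 + 20/7)**2)) = -234*22*(1 + 66/7)/(7*(44 + 66/7 + (66/7)**2)) = -234*1606/(49*(44 + 66/7 + 4356/49)) = -234/(3*(7/66)*(7/73)*(6974/49)) = -234/317/73 = -234*73/317 = -17082/317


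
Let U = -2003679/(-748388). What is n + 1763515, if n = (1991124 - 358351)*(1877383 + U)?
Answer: 2294068467620514579/748388 ≈ 3.0653e+12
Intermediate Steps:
U = 2003679/748388 (U = -2003679*(-1/748388) = 2003679/748388 ≈ 2.6773)
n = 2294067147827050759/748388 (n = (1991124 - 358351)*(1877383 + 2003679/748388) = 1632773*(1405012912283/748388) = 2294067147827050759/748388 ≈ 3.0653e+12)
n + 1763515 = 2294067147827050759/748388 + 1763515 = 2294068467620514579/748388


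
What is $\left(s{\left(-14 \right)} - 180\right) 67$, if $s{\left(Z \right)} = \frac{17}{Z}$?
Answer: $- \frac{169979}{14} \approx -12141.0$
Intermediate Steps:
$\left(s{\left(-14 \right)} - 180\right) 67 = \left(\frac{17}{-14} - 180\right) 67 = \left(17 \left(- \frac{1}{14}\right) - 180\right) 67 = \left(- \frac{17}{14} - 180\right) 67 = \left(- \frac{2537}{14}\right) 67 = - \frac{169979}{14}$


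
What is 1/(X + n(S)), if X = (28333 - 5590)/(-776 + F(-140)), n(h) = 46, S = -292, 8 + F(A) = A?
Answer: 44/941 ≈ 0.046759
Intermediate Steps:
F(A) = -8 + A
X = -1083/44 (X = (28333 - 5590)/(-776 + (-8 - 140)) = 22743/(-776 - 148) = 22743/(-924) = 22743*(-1/924) = -1083/44 ≈ -24.614)
1/(X + n(S)) = 1/(-1083/44 + 46) = 1/(941/44) = 44/941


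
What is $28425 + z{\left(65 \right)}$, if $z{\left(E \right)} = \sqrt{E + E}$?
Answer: $28425 + \sqrt{130} \approx 28436.0$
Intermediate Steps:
$z{\left(E \right)} = \sqrt{2} \sqrt{E}$ ($z{\left(E \right)} = \sqrt{2 E} = \sqrt{2} \sqrt{E}$)
$28425 + z{\left(65 \right)} = 28425 + \sqrt{2} \sqrt{65} = 28425 + \sqrt{130}$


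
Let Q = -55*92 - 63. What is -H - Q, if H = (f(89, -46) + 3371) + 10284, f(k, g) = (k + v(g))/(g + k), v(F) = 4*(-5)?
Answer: -366945/43 ≈ -8533.6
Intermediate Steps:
v(F) = -20
f(k, g) = (-20 + k)/(g + k) (f(k, g) = (k - 20)/(g + k) = (-20 + k)/(g + k))
H = 587234/43 (H = ((-20 + 89)/(-46 + 89) + 3371) + 10284 = (69/43 + 3371) + 10284 = 145022/43 + 10284 = 587234/43 ≈ 13657.)
Q = -5123 (Q = -5060 - 63 = -5123)
-H - Q = -1*587234/43 - 1*(-5123) = -587234/43 + 5123 = -366945/43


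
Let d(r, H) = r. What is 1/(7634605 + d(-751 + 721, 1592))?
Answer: 1/7634575 ≈ 1.3098e-7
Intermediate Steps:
1/(7634605 + d(-751 + 721, 1592)) = 1/(7634605 + (-751 + 721)) = 1/(7634605 - 30) = 1/7634575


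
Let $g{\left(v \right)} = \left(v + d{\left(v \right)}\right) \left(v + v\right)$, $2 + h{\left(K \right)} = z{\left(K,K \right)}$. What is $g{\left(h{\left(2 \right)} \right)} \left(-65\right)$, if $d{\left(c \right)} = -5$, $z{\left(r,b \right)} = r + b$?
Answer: $780$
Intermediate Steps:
$z{\left(r,b \right)} = b + r$
$h{\left(K \right)} = -2 + 2 K$ ($h{\left(K \right)} = -2 + \left(K + K\right) = -2 + 2 K$)
$g{\left(v \right)} = 2 v \left(-5 + v\right)$ ($g{\left(v \right)} = \left(v - 5\right) \left(v + v\right) = \left(-5 + v\right) 2 v = 2 v \left(-5 + v\right)$)
$g{\left(h{\left(2 \right)} \right)} \left(-65\right) = 2 \left(-2 + 2 \cdot 2\right) \left(-5 + \left(-2 + 2 \cdot 2\right)\right) \left(-65\right) = 2 \left(-2 + 4\right) \left(-5 + \left(-2 + 4\right)\right) \left(-65\right) = 2 \cdot 2 \left(-5 + 2\right) \left(-65\right) = 2 \cdot 2 \left(-3\right) \left(-65\right) = \left(-12\right) \left(-65\right) = 780$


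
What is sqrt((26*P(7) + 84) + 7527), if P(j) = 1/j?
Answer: sqrt(373121)/7 ≈ 87.262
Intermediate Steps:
sqrt((26*P(7) + 84) + 7527) = sqrt((26/7 + 84) + 7527) = sqrt(614/7 + 7527) = sqrt(53303/7) = sqrt(373121)/7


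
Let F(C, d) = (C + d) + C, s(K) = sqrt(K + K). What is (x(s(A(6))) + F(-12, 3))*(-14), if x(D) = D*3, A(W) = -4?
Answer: 294 - 84*I*sqrt(2) ≈ 294.0 - 118.79*I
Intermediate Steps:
s(K) = sqrt(2)*sqrt(K) (s(K) = sqrt(2*K) = sqrt(2)*sqrt(K))
x(D) = 3*D
F(C, d) = d + 2*C
(x(s(A(6))) + F(-12, 3))*(-14) = (3*(sqrt(2)*sqrt(-4)) + (3 + 2*(-12)))*(-14) = (3*(sqrt(2)*(2*I)) + (3 - 24))*(-14) = (3*(2*I*sqrt(2)) - 21)*(-14) = (6*I*sqrt(2) - 21)*(-14) = (-21 + 6*I*sqrt(2))*(-14) = 294 - 84*I*sqrt(2)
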